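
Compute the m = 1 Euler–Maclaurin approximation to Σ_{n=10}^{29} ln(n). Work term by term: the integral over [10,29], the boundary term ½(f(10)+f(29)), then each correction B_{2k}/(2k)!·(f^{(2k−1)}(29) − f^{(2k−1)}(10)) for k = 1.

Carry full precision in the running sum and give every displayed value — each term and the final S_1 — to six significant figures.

The integral term ∫_10^29 ln(x) dx = 55.6257.
½[f(10) + f(29)] = ½[2.30259 + 3.36730] = 2.83494.
Running total after boundary: 58.4607.
Order-1 term: 1/12 · (0.0344828 − 0.100000) = -0.00545977.

S_1 ≈ 58.4552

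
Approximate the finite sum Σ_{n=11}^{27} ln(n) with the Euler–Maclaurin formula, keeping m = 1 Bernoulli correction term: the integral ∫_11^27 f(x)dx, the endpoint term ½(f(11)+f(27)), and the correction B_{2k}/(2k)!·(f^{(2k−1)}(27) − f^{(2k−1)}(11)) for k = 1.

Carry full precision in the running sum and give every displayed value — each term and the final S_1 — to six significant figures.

S_1 ≈ 49.4531

Integral: ∫_11^27 ln(x) dx = 46.6107.
Endpoint term: (f(11) + f(27))/2 = (2.39790 + 3.29584)/2 = 2.84687.
Integral + boundary = 49.4576.
k=1: B_{2}/(2)! × [f^{(1)}(27) − f^{(1)}(11)] = 1/12 × (0.0370370 − 0.0909091) = -0.00448934.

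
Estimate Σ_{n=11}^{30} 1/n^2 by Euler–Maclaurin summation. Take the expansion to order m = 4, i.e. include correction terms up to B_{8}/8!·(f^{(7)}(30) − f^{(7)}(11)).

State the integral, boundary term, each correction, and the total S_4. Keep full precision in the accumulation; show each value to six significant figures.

Integral: ∫_11^30 1/x^2 dx = 0.0575758.
Endpoint term: (f(11) + f(30))/2 = (0.00826446 + 0.00111111)/2 = 0.00468779.
Running total after boundary: 0.0622635.
Correction k=1: B_{2}/2! · (f^{(1)}(30) − f^{(1)}(11)) = 1/12 · (-7.40741e-05 − (-0.00150263)) = 0.000119046.
Running total after k=1: 0.0623826.
Correction k=2: B_{4}/4! · (f^{(3)}(30) − f^{(3)}(11)) = −1/720 · (-9.87654e-07 − (-0.000149021)) = -2.05602e-07.
Running total after k=2: 0.0623824.
Correction k=3: B_{6}/6! · (f^{(5)}(30) − f^{(5)}(11)) = 1/30240 · (-3.29218e-08 − (-3.69474e-05)) = 1.22072e-09.
Running total after k=3: 0.0623824.
Correction k=4: B_{8}/8! · (f^{(7)}(30) − f^{(7)}(11)) = −1/1209600 · (-2.04847e-09 − (-1.70996e-05)) = -1.41349e-11.

S_4 ≈ 0.0623824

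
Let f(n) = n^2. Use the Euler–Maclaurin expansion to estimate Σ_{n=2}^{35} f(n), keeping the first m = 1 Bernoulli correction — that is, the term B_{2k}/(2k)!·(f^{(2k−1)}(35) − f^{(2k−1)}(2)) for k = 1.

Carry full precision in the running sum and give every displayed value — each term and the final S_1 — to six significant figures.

∫_2^35 x^2 dx evaluates to 14289.0.
Boundary: ½(f(2) + f(35)) = ½(4.00000 + 1225.00) = 614.500.
Integral + boundary = 14903.5.
Order-1 term: 1/12 · (70.0000 − 4.00000) = 5.50000.

S_1 ≈ 14909.0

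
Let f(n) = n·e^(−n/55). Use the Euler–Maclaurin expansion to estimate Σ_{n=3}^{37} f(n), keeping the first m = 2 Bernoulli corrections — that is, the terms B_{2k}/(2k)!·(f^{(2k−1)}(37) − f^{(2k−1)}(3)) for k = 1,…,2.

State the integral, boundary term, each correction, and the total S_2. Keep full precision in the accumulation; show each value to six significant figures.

∫_3^37 x·e^(−x/55) dx evaluates to 438.467.
Endpoint term: (f(3) + f(37))/2 = (2.84075 + 18.8817)/2 = 10.8612.
Running total after boundary: 449.328.
Correction k=1: B_{2}/2! · (f^{(1)}(37) − f^{(1)}(3)) = 1/12 · (0.167012 − 0.895266) = -0.0606878.
Running total after k=1: 449.267.
Correction k=2: B_{4}/4! · (f^{(3)}(37) − f^{(3)}(3)) = −1/720 · (0.000392609 − 0.000922015) = 7.35287e-07.

S_2 ≈ 449.267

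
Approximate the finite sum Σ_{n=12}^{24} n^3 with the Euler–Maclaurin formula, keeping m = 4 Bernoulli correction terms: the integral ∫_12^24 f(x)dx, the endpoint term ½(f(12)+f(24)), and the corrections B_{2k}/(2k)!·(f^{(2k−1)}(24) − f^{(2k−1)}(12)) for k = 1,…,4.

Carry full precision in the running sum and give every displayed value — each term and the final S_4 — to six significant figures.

Integral: ∫_12^24 x^3 dx = 77760.0.
Endpoint term: (f(12) + f(24))/2 = (1728.00 + 13824.0)/2 = 7776.00.
Running total after boundary: 85536.0.
k=1: B_{2}/(2)! × [f^{(1)}(24) − f^{(1)}(12)] = 1/12 × (1728.00 − 432.000) = 108.000.
Running total after k=1: 85644.0.
k=2: B_{4}/(4)! × [f^{(3)}(24) − f^{(3)}(12)] = −1/720 × (6.00000 − 6.00000) = 0.00000.
Running total after k=2: 85644.0.
k=3: B_{6}/(6)! × [f^{(5)}(24) − f^{(5)}(12)] = 1/30240 × (0.00000 − 0.00000) = 0.00000.
Running total after k=3: 85644.0.
k=4: B_{8}/(8)! × [f^{(7)}(24) − f^{(7)}(12)] = −1/1209600 × (0.00000 − 0.00000) = 0.00000.

S_4 ≈ 85644.0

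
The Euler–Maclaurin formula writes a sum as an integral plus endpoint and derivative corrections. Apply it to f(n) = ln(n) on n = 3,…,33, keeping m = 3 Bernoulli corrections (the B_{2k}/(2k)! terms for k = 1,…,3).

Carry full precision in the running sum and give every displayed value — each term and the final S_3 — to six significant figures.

S_3 ≈ 84.3613

∫_3^33 ln(x) dx evaluates to 82.0889.
Boundary: ½(f(3) + f(33)) = ½(1.09861 + 3.49651) = 2.29756.
Running total after boundary: 84.3865.
k=1: B_{2}/(2)! × [f^{(1)}(33) − f^{(1)}(3)] = 1/12 × (0.0303030 − 0.333333) = -0.0252525.
Running total after k=1: 84.3612.
k=2: B_{4}/(4)! × [f^{(3)}(33) − f^{(3)}(3)] = −1/720 × (5.56529e-05 − 0.0740741) = 0.000102803.
Running total after k=2: 84.3613.
k=3: B_{6}/(6)! × [f^{(5)}(33) − f^{(5)}(3)] = 1/30240 × (6.13256e-07 − 0.0987654) = -3.26603e-06.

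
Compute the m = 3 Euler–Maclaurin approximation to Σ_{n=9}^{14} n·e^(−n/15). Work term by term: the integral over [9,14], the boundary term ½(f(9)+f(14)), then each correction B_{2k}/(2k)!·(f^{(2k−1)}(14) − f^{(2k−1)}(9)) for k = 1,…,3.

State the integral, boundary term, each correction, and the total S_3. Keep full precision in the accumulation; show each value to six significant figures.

S_3 ≈ 31.7187

∫_9^14 x·e^(−x/15) dx evaluates to 26.5125.
Endpoint term: (f(9) + f(14))/2 = (4.93930 + 5.50537)/2 = 5.22234.
Running total after boundary: 31.7348.
Correction k=1: B_{2}/2! · (f^{(1)}(14) − f^{(1)}(9)) = 1/12 · (0.0262160 − 0.219525) = -0.0161091.
After k=1: 31.7187.
Correction k=2: B_{4}/4! · (f^{(3)}(14) − f^{(3)}(9)) = −1/720 · (0.00361199 − 0.00585399) = 3.11389e-06.
After k=2: 31.7187.
Correction k=3: B_{6}/6! · (f^{(5)}(14) − f^{(5)}(9)) = 1/30240 · (3.15887e-05 − 4.76992e-05) = -5.32753e-10.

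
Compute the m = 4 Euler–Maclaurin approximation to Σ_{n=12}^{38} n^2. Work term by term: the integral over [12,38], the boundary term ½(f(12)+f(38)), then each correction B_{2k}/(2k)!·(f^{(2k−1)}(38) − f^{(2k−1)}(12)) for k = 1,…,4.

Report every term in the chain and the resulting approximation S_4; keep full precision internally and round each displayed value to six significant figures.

S_4 ≈ 18513.0

∫_12^38 x^2 dx evaluates to 17714.7.
½[f(12) + f(38)] = ½[144.000 + 1444.00] = 794.000.
Running total after boundary: 18508.7.
k=1: B_{2}/(2)! × [f^{(1)}(38) − f^{(1)}(12)] = 1/12 × (76.0000 − 24.0000) = 4.33333.
After k=1: 18513.0.
k=2: B_{4}/(4)! × [f^{(3)}(38) − f^{(3)}(12)] = −1/720 × (0.00000 − 0.00000) = 0.00000.
After k=2: 18513.0.
k=3: B_{6}/(6)! × [f^{(5)}(38) − f^{(5)}(12)] = 1/30240 × (0.00000 − 0.00000) = 0.00000.
After k=3: 18513.0.
k=4: B_{8}/(8)! × [f^{(7)}(38) − f^{(7)}(12)] = −1/1209600 × (0.00000 − 0.00000) = 0.00000.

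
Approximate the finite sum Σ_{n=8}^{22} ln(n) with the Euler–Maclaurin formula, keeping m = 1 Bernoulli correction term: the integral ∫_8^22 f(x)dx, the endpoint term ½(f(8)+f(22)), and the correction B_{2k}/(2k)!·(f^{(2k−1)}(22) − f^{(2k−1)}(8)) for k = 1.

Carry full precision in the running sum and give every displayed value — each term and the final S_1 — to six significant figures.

Integral: ∫_8^22 ln(x) dx = 37.3674.
Boundary: ½(f(8) + f(22)) = ½(2.07944 + 3.09104) = 2.58524.
Running total after boundary: 39.9526.
Correction k=1: B_{2}/2! · (f^{(1)}(22) − f^{(1)}(8)) = 1/12 · (0.0454545 − 0.125000) = -0.00662879.

S_1 ≈ 39.9460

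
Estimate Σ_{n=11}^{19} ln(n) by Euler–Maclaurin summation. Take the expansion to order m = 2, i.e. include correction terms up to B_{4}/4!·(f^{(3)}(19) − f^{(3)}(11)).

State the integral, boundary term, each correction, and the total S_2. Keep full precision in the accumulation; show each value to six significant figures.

S_2 ≈ 24.2355

The integral term ∫_11^19 ln(x) dx = 21.5675.
Boundary: ½(f(11) + f(19)) = ½(2.39790 + 2.94444) = 2.67117.
Running total after boundary: 24.2387.
k=1: B_{2}/(2)! × [f^{(1)}(19) − f^{(1)}(11)] = 1/12 × (0.0526316 − 0.0909091) = -0.00318979.
Partial sum through k=1: 24.2355.
k=2: B_{4}/(4)! × [f^{(3)}(19) − f^{(3)}(11)] = −1/720 × (0.000291588 − 0.00150263) = 1.68200e-06.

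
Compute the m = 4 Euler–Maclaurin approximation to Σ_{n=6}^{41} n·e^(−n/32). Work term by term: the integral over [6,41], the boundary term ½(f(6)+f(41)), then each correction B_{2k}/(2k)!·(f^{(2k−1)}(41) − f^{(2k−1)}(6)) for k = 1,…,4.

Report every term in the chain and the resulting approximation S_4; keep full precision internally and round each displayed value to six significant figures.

S_4 ≈ 367.533

The integral term ∫_6^41 x·e^(−x/32) dx = 359.416.
Boundary: ½(f(6) + f(41)) = ½(4.97417 + 11.3853) = 8.17973.
Integral + boundary = 367.595.
Order-1 term: 1/12 · (-0.0781003 − 0.673586) = -0.0626405.
Partial sum through k=1: 367.533.
Order-2 term: −1/720 · (0.000466093 − 0.00227700) = 2.51514e-06.
Partial sum through k=2: 367.533.
Order-3 term: 1/30240 · (9.84821e-07 − 3.80488e-06) = -9.32558e-11.
Partial sum through k=3: 367.533.
Order-4 term: −1/1209600 · (1.47898e-09 − 5.25989e-09) = 3.12575e-15.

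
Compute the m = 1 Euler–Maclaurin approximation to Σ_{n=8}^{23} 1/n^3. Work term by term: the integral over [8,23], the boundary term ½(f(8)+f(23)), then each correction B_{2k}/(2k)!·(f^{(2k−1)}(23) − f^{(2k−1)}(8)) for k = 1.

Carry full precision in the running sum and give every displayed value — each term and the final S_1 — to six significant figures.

S_1 ≈ 0.00794512

∫_8^23 1/x^3 dx evaluates to 0.00686732.
Boundary: ½(f(8) + f(23)) = ½(0.00195312 + 8.21895e-05) = 0.00101766.
Running total after boundary: 0.00788498.
Order-1 term: 1/12 · (-1.07204e-05 − (-0.000732422)) = 6.01418e-05.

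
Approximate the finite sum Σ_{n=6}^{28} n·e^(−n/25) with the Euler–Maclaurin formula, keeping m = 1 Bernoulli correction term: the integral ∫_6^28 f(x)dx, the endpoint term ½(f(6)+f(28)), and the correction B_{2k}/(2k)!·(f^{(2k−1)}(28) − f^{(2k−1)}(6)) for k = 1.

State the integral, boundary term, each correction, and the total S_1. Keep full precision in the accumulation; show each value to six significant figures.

Integral: ∫_6^28 x·e^(−x/25) dx = 177.316.
Boundary: ½(f(6) + f(28)) = ½(4.71977 + 9.13583) = 6.92780.
Integral + boundary = 184.244.
Correction k=1: B_{2}/2! · (f^{(1)}(28) − f^{(1)}(6)) = 1/12 · (-0.0391536 − 0.597837) = -0.0530826.

S_1 ≈ 184.191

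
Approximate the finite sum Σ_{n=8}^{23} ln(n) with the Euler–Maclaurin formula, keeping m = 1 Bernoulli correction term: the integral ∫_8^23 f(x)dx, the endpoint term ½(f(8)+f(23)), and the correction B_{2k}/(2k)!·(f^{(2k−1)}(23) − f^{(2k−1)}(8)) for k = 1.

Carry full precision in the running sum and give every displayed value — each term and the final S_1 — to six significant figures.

Integral: ∫_8^23 ln(x) dx = 40.4808.
Endpoint term: (f(8) + f(23))/2 = (2.07944 + 3.13549)/2 = 2.60747.
So far: 43.0883.
k=1: B_{2}/(2)! × [f^{(1)}(23) − f^{(1)}(8)] = 1/12 × (0.0434783 − 0.125000) = -0.00679348.

S_1 ≈ 43.0815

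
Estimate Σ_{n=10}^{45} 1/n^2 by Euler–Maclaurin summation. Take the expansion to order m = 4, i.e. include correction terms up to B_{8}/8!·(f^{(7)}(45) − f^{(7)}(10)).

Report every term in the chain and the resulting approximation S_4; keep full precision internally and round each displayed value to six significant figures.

S_4 ≈ 0.0831892

∫_10^45 1/x^2 dx evaluates to 0.0777778.
½[f(10) + f(45)] = ½[0.0100000 + 0.000493827] = 0.00524691.
Integral + boundary = 0.0830247.
Correction k=1: B_{2}/2! · (f^{(1)}(45) − f^{(1)}(10)) = 1/12 · (-2.19479e-05 − (-0.00200000)) = 0.000164838.
After k=1: 0.0831895.
Correction k=2: B_{4}/4! · (f^{(3)}(45) − f^{(3)}(10)) = −1/720 · (-1.30061e-07 − (-0.000240000)) = -3.33153e-07.
After k=2: 0.0831892.
Correction k=3: B_{6}/6! · (f^{(5)}(45) − f^{(5)}(10)) = 1/30240 · (-1.92684e-09 − (-7.20000e-05)) = 2.38089e-09.
After k=3: 0.0831892.
Correction k=4: B_{8}/8! · (f^{(7)}(45) − f^{(7)}(10)) = −1/1209600 · (-5.32854e-11 − (-4.03200e-05)) = -3.33333e-11.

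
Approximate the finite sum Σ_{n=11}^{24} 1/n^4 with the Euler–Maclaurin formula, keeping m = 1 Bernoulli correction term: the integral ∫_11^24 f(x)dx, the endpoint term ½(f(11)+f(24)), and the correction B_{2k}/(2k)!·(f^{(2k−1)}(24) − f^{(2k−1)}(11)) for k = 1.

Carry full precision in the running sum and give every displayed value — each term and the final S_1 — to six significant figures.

S_1 ≈ 0.000264011

∫_11^24 1/x^4 dx evaluates to 0.000226326.
Endpoint term: (f(11) + f(24))/2 = (6.83013e-05 + 3.01408e-06)/2 = 3.56577e-05.
Running total after boundary: 0.000261983.
Order-1 term: 1/12 · (-5.02347e-07 − (-2.48369e-05)) = 2.02788e-06.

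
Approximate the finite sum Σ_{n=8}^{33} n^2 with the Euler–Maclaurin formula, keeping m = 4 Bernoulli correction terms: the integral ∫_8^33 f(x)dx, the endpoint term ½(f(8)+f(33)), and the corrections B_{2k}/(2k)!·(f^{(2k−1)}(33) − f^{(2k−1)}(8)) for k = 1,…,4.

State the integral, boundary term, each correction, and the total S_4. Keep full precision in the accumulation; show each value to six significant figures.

∫_8^33 x^2 dx evaluates to 11808.3.
Endpoint term: (f(8) + f(33))/2 = (64.0000 + 1089.00)/2 = 576.500.
Running total after boundary: 12384.8.
Order-1 term: 1/12 · (66.0000 − 16.0000) = 4.16667.
Partial sum through k=1: 12389.0.
Order-2 term: −1/720 · (0.00000 − 0.00000) = 0.00000.
Partial sum through k=2: 12389.0.
Order-3 term: 1/30240 · (0.00000 − 0.00000) = 0.00000.
Partial sum through k=3: 12389.0.
Order-4 term: −1/1209600 · (0.00000 − 0.00000) = 0.00000.

S_4 ≈ 12389.0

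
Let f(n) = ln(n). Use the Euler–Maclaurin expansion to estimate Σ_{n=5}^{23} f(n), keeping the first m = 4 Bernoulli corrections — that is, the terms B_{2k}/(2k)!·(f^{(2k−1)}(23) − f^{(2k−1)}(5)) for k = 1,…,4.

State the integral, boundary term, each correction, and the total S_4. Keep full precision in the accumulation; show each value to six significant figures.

S_4 ≈ 48.4286

The integral term ∫_5^23 ln(x) dx = 46.0692.
½[f(5) + f(23)] = ½[1.60944 + 3.13549] = 2.37247.
Running total after boundary: 48.4416.
k=1: B_{2}/(2)! × [f^{(1)}(23) − f^{(1)}(5)] = 1/12 × (0.0434783 − 0.200000) = -0.0130435.
Partial sum through k=1: 48.4286.
k=2: B_{4}/(4)! × [f^{(3)}(23) − f^{(3)}(5)] = −1/720 × (0.000164379 − 0.0160000) = 2.19939e-05.
Partial sum through k=2: 48.4286.
k=3: B_{6}/(6)! × [f^{(5)}(23) − f^{(5)}(5)] = 1/30240 × (3.72883e-06 − 0.00768000) = -2.53845e-07.
Partial sum through k=3: 48.4286.
k=4: B_{8}/(8)! × [f^{(7)}(23) − f^{(7)}(5)] = −1/1209600 × (2.11465e-07 − 0.00921600) = 7.61887e-09.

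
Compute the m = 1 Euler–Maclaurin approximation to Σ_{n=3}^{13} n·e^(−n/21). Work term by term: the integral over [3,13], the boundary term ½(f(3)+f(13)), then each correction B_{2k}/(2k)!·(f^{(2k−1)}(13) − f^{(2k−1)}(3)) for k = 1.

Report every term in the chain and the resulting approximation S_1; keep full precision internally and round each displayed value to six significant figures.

∫_3^13 x·e^(−x/21) dx evaluates to 52.4482.
½[f(3) + f(13)] = ½[2.60063 + 6.99994] = 4.80029.
Integral + boundary = 57.2484.
Correction k=1: B_{2}/2! · (f^{(1)}(13) − f^{(1)}(3)) = 1/12 · (0.205126 − 0.743038) = -0.0448260.

S_1 ≈ 57.2036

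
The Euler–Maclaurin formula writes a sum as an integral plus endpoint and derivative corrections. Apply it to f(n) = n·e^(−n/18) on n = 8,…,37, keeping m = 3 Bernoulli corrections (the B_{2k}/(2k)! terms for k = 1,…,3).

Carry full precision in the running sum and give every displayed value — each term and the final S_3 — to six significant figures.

S_3 ≈ 178.223

∫_8^37 x·e^(−x/18) dx evaluates to 173.331.
Endpoint term: (f(8) + f(37))/2 = (5.12944 + 4.73680)/2 = 4.93312.
Running total after boundary: 178.264.
Correction k=1: B_{2}/2! · (f^{(1)}(37) − f^{(1)}(8)) = 1/12 · (-0.135134 − 0.356211) = -0.0409454.
After k=1: 178.223.
Correction k=2: B_{4}/4! · (f^{(3)}(37) − f^{(3)}(8)) = −1/720 · (0.000373177 − 0.00505732) = 6.50576e-06.
After k=2: 178.223.
Correction k=3: B_{6}/6! · (f^{(5)}(37) − f^{(5)}(8)) = 1/30240 · (3.59085e-06 − 2.78248e-05) = -8.01386e-10.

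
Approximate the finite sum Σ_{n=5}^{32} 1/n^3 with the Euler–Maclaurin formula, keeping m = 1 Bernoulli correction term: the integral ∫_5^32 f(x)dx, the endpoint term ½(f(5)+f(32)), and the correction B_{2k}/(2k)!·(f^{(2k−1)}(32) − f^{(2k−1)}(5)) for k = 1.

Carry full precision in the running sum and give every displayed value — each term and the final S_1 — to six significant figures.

∫_5^32 1/x^3 dx evaluates to 0.0195117.
Endpoint term: (f(5) + f(32))/2 = (0.00800000 + 3.05176e-05)/2 = 0.00401526.
Integral + boundary = 0.0235270.
Correction k=1: B_{2}/2! · (f^{(1)}(32) − f^{(1)}(5)) = 1/12 · (-2.86102e-06 − (-0.00480000)) = 0.000399762.

S_1 ≈ 0.0239267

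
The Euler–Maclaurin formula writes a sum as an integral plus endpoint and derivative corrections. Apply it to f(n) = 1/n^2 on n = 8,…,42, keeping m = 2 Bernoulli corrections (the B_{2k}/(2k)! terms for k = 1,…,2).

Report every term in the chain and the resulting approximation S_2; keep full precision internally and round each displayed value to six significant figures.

S_2 ≈ 0.109609

∫_8^42 1/x^2 dx evaluates to 0.101190.
Boundary: ½(f(8) + f(42)) = ½(0.0156250 + 0.000566893) = 0.00809595.
Integral + boundary = 0.109286.
Correction k=1: B_{2}/2! · (f^{(1)}(42) − f^{(1)}(8)) = 1/12 · (-2.69949e-05 − (-0.00390625)) = 0.000323271.
After k=1: 0.109610.
Correction k=2: B_{4}/4! · (f^{(3)}(42) − f^{(3)}(8)) = −1/720 · (-1.83639e-07 − (-0.000732422)) = -1.01700e-06.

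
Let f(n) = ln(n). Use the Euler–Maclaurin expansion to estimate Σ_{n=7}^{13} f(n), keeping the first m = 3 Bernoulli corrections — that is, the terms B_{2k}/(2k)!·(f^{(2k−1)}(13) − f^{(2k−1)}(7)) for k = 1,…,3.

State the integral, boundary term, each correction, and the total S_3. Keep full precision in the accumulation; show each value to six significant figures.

S_3 ≈ 15.9729

Integral: ∫_7^13 ln(x) dx = 13.7230.
Endpoint term: (f(7) + f(13))/2 = (1.94591 + 2.56495)/2 = 2.25543.
Integral + boundary = 15.9784.
k=1: B_{2}/(2)! × [f^{(1)}(13) − f^{(1)}(7)] = 1/12 × (0.0769231 − 0.142857) = -0.00549451.
Running total after k=1: 15.9729.
k=2: B_{4}/(4)! × [f^{(3)}(13) − f^{(3)}(7)] = −1/720 × (0.000910332 − 0.00583090) = 6.83413e-06.
Running total after k=2: 15.9729.
k=3: B_{6}/(6)! × [f^{(5)}(13) − f^{(5)}(7)] = 1/30240 × (6.46390e-05 − 0.00142798) = -4.50839e-08.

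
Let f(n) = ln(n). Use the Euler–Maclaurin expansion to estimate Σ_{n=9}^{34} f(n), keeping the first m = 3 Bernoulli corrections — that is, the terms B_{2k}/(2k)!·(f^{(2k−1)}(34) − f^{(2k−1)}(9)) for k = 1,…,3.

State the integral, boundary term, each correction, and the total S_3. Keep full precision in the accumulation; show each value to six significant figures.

∫_9^34 ln(x) dx evaluates to 75.1212.
Endpoint term: (f(9) + f(34))/2 = (2.19722 + 3.52636)/2 = 2.86179.
So far: 77.9830.
Order-1 term: 1/12 · (0.0294118 − 0.111111) = -0.00680828.
After k=1: 77.9762.
Order-2 term: −1/720 · (5.08854e-05 − 0.00274348) = 3.73972e-06.
After k=2: 77.9762.
Order-3 term: 1/30240 · (5.28222e-07 − 0.000406442) = -1.34231e-08.

S_3 ≈ 77.9762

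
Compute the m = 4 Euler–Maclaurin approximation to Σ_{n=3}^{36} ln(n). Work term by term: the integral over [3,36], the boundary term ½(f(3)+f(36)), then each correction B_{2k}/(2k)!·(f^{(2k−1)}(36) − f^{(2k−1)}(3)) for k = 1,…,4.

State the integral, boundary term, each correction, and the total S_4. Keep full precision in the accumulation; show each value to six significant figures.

S_4 ≈ 95.0265

∫_3^36 ln(x) dx evaluates to 92.7108.
Boundary: ½(f(3) + f(36)) = ½(1.09861 + 3.58352) = 2.34107.
Running total after boundary: 95.0519.
Order-1 term: 1/12 · (0.0277778 − 0.333333) = -0.0254630.
After k=1: 95.0264.
Order-2 term: −1/720 · (4.28669e-05 − 0.0740741) = 0.000102821.
After k=2: 95.0266.
Order-3 term: 1/30240 · (3.96916e-07 − 0.0987654) = -3.26604e-06.
After k=3: 95.0265.
Order-4 term: −1/1209600 · (9.18787e-09 − 0.329218) = 2.72171e-07.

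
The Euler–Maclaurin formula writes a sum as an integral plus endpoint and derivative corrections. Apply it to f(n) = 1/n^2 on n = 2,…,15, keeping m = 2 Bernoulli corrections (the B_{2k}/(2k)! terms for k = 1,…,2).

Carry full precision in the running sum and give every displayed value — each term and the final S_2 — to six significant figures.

The integral term ∫_2^15 1/x^2 dx = 0.433333.
Endpoint term: (f(2) + f(15))/2 = (0.250000 + 0.00444444)/2 = 0.127222.
Running total after boundary: 0.560556.
k=1: B_{2}/(2)! × [f^{(1)}(15) − f^{(1)}(2)] = 1/12 × (-0.000592593 − (-0.250000)) = 0.0207840.
Partial sum through k=1: 0.581340.
k=2: B_{4}/(4)! × [f^{(3)}(15) − f^{(3)}(2)] = −1/720 × (-3.16049e-05 − (-0.750000)) = -0.00104162.

S_2 ≈ 0.580298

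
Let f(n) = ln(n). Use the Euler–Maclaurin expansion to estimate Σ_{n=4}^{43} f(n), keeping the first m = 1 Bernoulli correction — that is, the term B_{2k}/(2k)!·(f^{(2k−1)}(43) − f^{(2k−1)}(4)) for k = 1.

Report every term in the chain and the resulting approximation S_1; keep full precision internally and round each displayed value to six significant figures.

S_1 ≈ 119.741

Integral: ∫_4^43 ln(x) dx = 117.186.
½[f(4) + f(43)] = ½[1.38629 + 3.76120] = 2.57375.
Integral + boundary = 119.760.
k=1: B_{2}/(2)! × [f^{(1)}(43) − f^{(1)}(4)] = 1/12 × (0.0232558 − 0.250000) = -0.0188953.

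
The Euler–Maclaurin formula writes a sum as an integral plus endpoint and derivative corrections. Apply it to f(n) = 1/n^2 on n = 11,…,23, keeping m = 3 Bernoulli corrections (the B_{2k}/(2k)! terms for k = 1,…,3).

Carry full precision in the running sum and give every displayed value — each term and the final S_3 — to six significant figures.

S_3 ≈ 0.0526196

The integral term ∫_11^23 1/x^2 dx = 0.0474308.
Boundary: ½(f(11) + f(23)) = ½(0.00826446 + 0.00189036) = 0.00507741.
So far: 0.0525082.
Order-1 term: 1/12 · (-0.000164379 − (-0.00150263)) = 0.000111521.
After k=1: 0.0526198.
Order-2 term: −1/720 · (-3.72883e-06 − (-0.000149021)) = -2.01795e-07.
After k=2: 0.0526196.
Order-3 term: 1/30240 · (-2.11465e-07 − (-3.69474e-05)) = 1.21481e-09.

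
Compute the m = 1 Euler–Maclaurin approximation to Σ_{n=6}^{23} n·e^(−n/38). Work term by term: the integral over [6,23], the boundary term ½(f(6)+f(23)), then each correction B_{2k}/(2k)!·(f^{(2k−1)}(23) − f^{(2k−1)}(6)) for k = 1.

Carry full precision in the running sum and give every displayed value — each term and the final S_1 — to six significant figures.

∫_6^23 x·e^(−x/38) dx evaluates to 162.320.
Boundary: ½(f(6) + f(23)) = ½(5.12364 + 12.5564) = 8.84002.
So far: 171.160.
Correction k=1: B_{2}/2! · (f^{(1)}(23) − f^{(1)}(6)) = 1/12 · (0.215499 − 0.719107) = -0.0419673.

S_1 ≈ 171.118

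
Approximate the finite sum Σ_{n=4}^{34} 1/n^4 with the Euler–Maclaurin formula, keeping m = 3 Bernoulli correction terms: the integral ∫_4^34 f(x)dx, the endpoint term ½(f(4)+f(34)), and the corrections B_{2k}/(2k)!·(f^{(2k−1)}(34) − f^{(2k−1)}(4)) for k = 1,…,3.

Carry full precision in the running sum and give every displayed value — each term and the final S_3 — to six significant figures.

S_3 ≈ 0.00746954

∫_4^34 1/x^4 dx evaluates to 0.00519985.
Endpoint term: (f(4) + f(34))/2 = (0.00390625 + 7.48315e-07)/2 = 0.00195350.
Integral + boundary = 0.00715335.
Order-1 term: 1/12 · (-8.80370e-08 − (-0.00390625)) = 0.000325513.
Partial sum through k=1: 0.00747887.
Order-2 term: −1/720 · (-2.28470e-09 − (-0.00732422)) = -1.01725e-05.
Partial sum through k=2: 0.00746869.
Order-3 term: 1/30240 · (-1.10677e-10 − (-0.0256348)) = 8.47710e-07.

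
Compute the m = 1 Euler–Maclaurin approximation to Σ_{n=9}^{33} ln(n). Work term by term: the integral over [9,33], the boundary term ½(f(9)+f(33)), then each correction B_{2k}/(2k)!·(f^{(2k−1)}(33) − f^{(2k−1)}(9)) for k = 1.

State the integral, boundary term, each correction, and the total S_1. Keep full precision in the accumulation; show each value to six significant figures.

S_1 ≈ 74.4499

The integral term ∫_9^33 ln(x) dx = 71.6097.
½[f(9) + f(33)] = ½[2.19722 + 3.49651] = 2.84687.
Integral + boundary = 74.4566.
Order-1 term: 1/12 · (0.0303030 − 0.111111) = -0.00673401.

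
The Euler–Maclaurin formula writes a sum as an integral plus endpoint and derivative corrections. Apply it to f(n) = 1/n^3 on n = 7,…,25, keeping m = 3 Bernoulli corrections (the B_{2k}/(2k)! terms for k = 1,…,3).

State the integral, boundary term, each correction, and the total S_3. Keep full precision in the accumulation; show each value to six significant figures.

The integral term ∫_7^25 1/x^3 dx = 0.00940408.
Endpoint term: (f(7) + f(25))/2 = (0.00291545 + 6.40000e-05)/2 = 0.00148973.
So far: 0.0108938.
Correction k=1: B_{2}/2! · (f^{(1)}(25) − f^{(1)}(7)) = 1/12 · (-7.68000e-06 − (-0.00124948)) = 0.000103483.
Partial sum through k=1: 0.0109973.
Correction k=2: B_{4}/4! · (f^{(3)}(25) − f^{(3)}(7)) = −1/720 · (-2.45760e-07 − (-0.000509992)) = -7.07980e-07.
Partial sum through k=2: 0.0109966.
Correction k=3: B_{6}/6! · (f^{(5)}(25) − f^{(5)}(7)) = 1/30240 · (-1.65151e-08 − (-0.000437136)) = 1.44550e-08.

S_3 ≈ 0.0109966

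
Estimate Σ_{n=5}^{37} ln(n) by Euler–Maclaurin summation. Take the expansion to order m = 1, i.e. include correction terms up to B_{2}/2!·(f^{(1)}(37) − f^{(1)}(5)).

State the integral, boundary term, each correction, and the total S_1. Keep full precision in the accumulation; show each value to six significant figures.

S_1 ≈ 96.1525

Integral: ∫_5^37 ln(x) dx = 93.5568.
Boundary: ½(f(5) + f(37)) = ½(1.60944 + 3.61092) = 2.61018.
Running total after boundary: 96.1670.
Order-1 term: 1/12 · (0.0270270 − 0.200000) = -0.0144144.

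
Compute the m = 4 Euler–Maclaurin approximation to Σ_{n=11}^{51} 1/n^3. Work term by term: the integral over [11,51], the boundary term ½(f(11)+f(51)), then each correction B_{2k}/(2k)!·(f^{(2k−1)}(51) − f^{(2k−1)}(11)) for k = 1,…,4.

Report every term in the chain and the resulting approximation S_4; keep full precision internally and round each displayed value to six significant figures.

∫_11^51 1/x^3 dx evaluates to 0.00394000.
Endpoint term: (f(11) + f(51))/2 = (0.000751315 + 7.53858e-06)/2 = 0.000379427.
So far: 0.00431942.
Order-1 term: 1/12 · (-4.43446e-07 − (-0.000204904)) = 1.70384e-05.
After k=1: 0.00433646.
Order-2 term: −1/720 · (-3.40981e-09 − (-3.38684e-05)) = -4.70348e-08.
After k=2: 0.00433642.
Order-3 term: 1/30240 · (-5.50604e-11 − (-1.17560e-05)) = 3.88754e-10.
After k=3: 0.00433642.
Order-4 term: −1/1209600 · (-1.52416e-12 − (-6.99530e-06)) = -5.78315e-12.

S_4 ≈ 0.00433642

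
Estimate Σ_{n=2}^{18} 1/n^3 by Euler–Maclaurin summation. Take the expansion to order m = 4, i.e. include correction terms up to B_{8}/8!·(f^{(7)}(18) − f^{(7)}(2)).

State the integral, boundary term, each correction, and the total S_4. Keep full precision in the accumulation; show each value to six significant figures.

Integral: ∫_2^18 1/x^3 dx = 0.123457.
Endpoint term: (f(2) + f(18))/2 = (0.125000 + 0.000171468)/2 = 0.0625857.
So far: 0.186043.
Correction k=1: B_{2}/2! · (f^{(1)}(18) − f^{(1)}(2)) = 1/12 · (-2.85780e-05 − (-0.187500)) = 0.0156226.
After k=1: 0.201665.
Correction k=2: B_{4}/4! · (f^{(3)}(18) − f^{(3)}(2)) = −1/720 · (-1.76407e-06 − (-0.937500)) = -0.00130208.
After k=2: 0.200363.
Correction k=3: B_{6}/6! · (f^{(5)}(18) − f^{(5)}(2)) = 1/30240 · (-2.28676e-07 − (-9.84375)) = 0.000325521.
After k=3: 0.200689.
Correction k=4: B_{8}/8! · (f^{(7)}(18) − f^{(7)}(2)) = −1/1209600 · (-5.08169e-08 − (-177.188)) = -0.000146484.

S_4 ≈ 0.200542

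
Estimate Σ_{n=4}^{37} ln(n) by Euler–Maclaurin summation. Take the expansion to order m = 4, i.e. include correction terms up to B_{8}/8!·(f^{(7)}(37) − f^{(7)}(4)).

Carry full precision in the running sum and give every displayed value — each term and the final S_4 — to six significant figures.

The integral term ∫_4^37 ln(x) dx = 95.0588.
½[f(4) + f(37)] = ½[1.38629 + 3.61092] = 2.49861.
So far: 97.5574.
Correction k=1: B_{2}/2! · (f^{(1)}(37) − f^{(1)}(4)) = 1/12 · (0.0270270 − 0.250000) = -0.0185811.
Partial sum through k=1: 97.5388.
Correction k=2: B_{4}/4! · (f^{(3)}(37) − f^{(3)}(4)) = −1/720 · (3.94843e-05 − 0.0312500) = 4.33479e-05.
Partial sum through k=2: 97.5389.
Correction k=3: B_{6}/6! · (f^{(5)}(37) − f^{(5)}(4)) = 1/30240 · (3.46101e-07 − 0.0234375) = -7.75038e-07.
Partial sum through k=3: 97.5389.
Correction k=4: B_{8}/8! · (f^{(7)}(37) − f^{(7)}(4)) = −1/1209600 · (7.58439e-09 − 0.0439453) = 3.63304e-08.

S_4 ≈ 97.5389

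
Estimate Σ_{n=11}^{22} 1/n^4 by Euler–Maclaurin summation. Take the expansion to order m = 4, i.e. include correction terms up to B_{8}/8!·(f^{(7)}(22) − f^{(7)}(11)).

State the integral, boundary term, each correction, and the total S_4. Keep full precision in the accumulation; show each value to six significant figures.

The integral term ∫_11^22 1/x^4 dx = 0.000219133.
Endpoint term: (f(11) + f(22))/2 = (6.83013e-05 + 4.26883e-06)/2 = 3.62851e-05.
Integral + boundary = 0.000255419.
Correction k=1: B_{2}/2! · (f^{(1)}(22) − f^{(1)}(11)) = 1/12 · (-7.76152e-07 − (-2.48369e-05)) = 2.00506e-06.
After k=1: 0.000257424.
Correction k=2: B_{4}/4! · (f^{(3)}(22) − f^{(3)}(11)) = −1/720 · (-4.81086e-08 − (-6.15790e-06)) = -8.48582e-09.
After k=2: 0.000257415.
Correction k=3: B_{6}/6! · (f^{(5)}(22) − f^{(5)}(11)) = 1/30240 · (-5.56628e-09 − (-2.84994e-06)) = 9.40598e-11.
After k=3: 0.000257415.
Correction k=4: B_{8}/8! · (f^{(7)}(22) − f^{(7)}(11)) = −1/1209600 · (-1.03505e-09 − (-2.11979e-06)) = -1.75161e-12.

S_4 ≈ 0.000257415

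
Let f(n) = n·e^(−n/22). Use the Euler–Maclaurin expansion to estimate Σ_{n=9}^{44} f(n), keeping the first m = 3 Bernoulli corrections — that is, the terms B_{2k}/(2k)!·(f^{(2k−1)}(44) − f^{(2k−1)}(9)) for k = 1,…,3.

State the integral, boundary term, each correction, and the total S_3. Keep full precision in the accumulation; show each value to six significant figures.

Integral: ∫_9^44 x·e^(−x/22) dx = 256.514.
Boundary: ½(f(9) + f(44)) = ½(5.97828 + 5.95475) = 5.96652.
So far: 262.481.
k=1: B_{2}/(2)! × [f^{(1)}(44) − f^{(1)}(9)] = 1/12 × (-0.135335 − 0.392514) = -0.0439874.
Running total after k=1: 262.437.
k=2: B_{4}/(4)! × [f^{(3)}(44) − f^{(3)}(9)] = −1/720 × (0.000279618 − 0.00355583) = 4.55029e-06.
Running total after k=2: 262.437.
k=3: B_{6}/(6)! × [f^{(5)}(44) − f^{(5)}(9)] = 1/30240 × (1.73317e-06 − 1.30179e-05) = -3.73173e-10.

S_3 ≈ 262.437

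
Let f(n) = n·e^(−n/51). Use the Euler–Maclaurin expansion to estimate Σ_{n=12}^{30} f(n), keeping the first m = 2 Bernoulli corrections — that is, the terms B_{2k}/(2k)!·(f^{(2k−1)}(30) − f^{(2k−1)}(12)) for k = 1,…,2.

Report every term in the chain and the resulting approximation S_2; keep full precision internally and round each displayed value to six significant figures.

∫_12^30 x·e^(−x/51) dx evaluates to 245.387.
Endpoint term: (f(12) + f(30))/2 = (9.48406 + 16.6592)/2 = 13.0716.
Running total after boundary: 258.458.
Correction k=1: B_{2}/2! · (f^{(1)}(30) − f^{(1)}(12)) = 1/12 · (0.228656 − 0.604376) = -0.0313101.
Partial sum through k=1: 258.427.
Correction k=2: B_{4}/4! · (f^{(3)}(30) − f^{(3)}(12)) = −1/720 · (0.000514905 − 0.000840082) = 4.51634e-07.

S_2 ≈ 258.427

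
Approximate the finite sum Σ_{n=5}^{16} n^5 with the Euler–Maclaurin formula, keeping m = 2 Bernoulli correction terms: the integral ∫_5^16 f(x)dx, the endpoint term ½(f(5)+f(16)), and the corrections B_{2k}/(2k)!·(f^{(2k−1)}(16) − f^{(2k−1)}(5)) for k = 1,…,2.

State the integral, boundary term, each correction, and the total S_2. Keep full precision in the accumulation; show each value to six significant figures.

S_2 ≈ 3.34648e+06

∫_5^16 x^5 dx evaluates to 2.79360e+06.
½[f(5) + f(16)] = ½[3125.00 + 1.04858e+06] = 525850.
Integral + boundary = 3.31945e+06.
Order-1 term: 1/12 · (327680 − 3125.00) = 27046.2.
Running total after k=1: 3.34650e+06.
Order-2 term: −1/720 · (15360.0 − 1500.00) = -19.2500.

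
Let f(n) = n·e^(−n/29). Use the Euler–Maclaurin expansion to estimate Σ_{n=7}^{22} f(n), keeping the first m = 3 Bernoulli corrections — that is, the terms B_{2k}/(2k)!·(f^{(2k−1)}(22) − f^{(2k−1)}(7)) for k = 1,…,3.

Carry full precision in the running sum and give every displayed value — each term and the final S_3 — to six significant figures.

S_3 ≈ 135.335

The integral term ∫_7^22 x·e^(−x/29) dx = 127.474.
Boundary: ½(f(7) + f(22)) = ½(5.49881 + 10.3029) = 7.90083.
Integral + boundary = 135.375.
k=1: B_{2}/(2)! × [f^{(1)}(22) − f^{(1)}(7)] = 1/12 × (0.113041 − 0.595930) = -0.0402407.
Partial sum through k=1: 135.335.
k=2: B_{4}/(4)! × [f^{(3)}(22) − f^{(3)}(7)] = −1/720 × (0.00124811 − 0.00257671) = 1.84528e-06.
Partial sum through k=2: 135.335.
k=3: B_{6}/(6)! × [f^{(5)}(22) − f^{(5)}(7)] = 1/30240 × (2.80834e-06 − 5.28518e-06) = -8.19058e-11.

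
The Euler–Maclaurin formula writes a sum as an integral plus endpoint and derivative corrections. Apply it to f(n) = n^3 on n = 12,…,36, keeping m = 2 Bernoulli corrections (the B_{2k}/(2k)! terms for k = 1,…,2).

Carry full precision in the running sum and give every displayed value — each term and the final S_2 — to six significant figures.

∫_12^36 x^3 dx evaluates to 414720.
½[f(12) + f(36)] = ½[1728.00 + 46656.0] = 24192.0.
Integral + boundary = 438912.
Correction k=1: B_{2}/2! · (f^{(1)}(36) − f^{(1)}(12)) = 1/12 · (3888.00 − 432.000) = 288.000.
Partial sum through k=1: 439200.
Correction k=2: B_{4}/4! · (f^{(3)}(36) − f^{(3)}(12)) = −1/720 · (6.00000 − 6.00000) = 0.00000.

S_2 ≈ 439200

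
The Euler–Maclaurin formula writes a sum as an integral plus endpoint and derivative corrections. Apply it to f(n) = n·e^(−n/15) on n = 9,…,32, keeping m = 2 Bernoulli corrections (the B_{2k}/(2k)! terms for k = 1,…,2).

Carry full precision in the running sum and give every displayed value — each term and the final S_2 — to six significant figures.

∫_9^32 x·e^(−x/15) dx evaluates to 114.071.
Boundary: ½(f(9) + f(32)) = ½(4.93930 + 3.79014) = 4.36472.
Integral + boundary = 118.435.
Order-1 term: 1/12 · (-0.134234 − 0.219525) = -0.0294799.
After k=1: 118.406.
Order-2 term: −1/720 · (0.000456220 − 0.00585399) = 7.49690e-06.

S_2 ≈ 118.406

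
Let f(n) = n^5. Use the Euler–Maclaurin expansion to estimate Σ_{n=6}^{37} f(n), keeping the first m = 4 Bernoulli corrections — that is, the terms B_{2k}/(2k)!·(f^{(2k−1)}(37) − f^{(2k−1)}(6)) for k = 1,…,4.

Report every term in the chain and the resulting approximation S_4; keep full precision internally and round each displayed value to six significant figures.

S_4 ≈ 4.63069e+08

Integral: ∫_6^37 x^5 dx = 4.27613e+08.
Boundary: ½(f(6) + f(37)) = ½(7776.00 + 6.93440e+07) = 3.46759e+07.
So far: 4.62289e+08.
Order-1 term: 1/12 · (9.37080e+06 − 6480.00) = 780360.
Partial sum through k=1: 4.63070e+08.
Order-2 term: −1/720 · (82140.0 − 2160.00) = -111.083.
Partial sum through k=2: 4.63069e+08.
Order-3 term: 1/30240 · (120.000 − 120.000) = 0.00000.
Partial sum through k=3: 4.63069e+08.
Order-4 term: −1/1209600 · (0.00000 − 0.00000) = 0.00000.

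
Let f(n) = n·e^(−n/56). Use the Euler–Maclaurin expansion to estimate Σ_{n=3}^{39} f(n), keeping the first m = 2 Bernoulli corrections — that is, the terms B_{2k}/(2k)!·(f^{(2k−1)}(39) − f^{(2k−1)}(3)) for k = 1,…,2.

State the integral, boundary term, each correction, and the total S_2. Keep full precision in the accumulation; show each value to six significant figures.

S_2 ≈ 491.449

Integral: ∫_3^39 x·e^(−x/56) dx = 480.372.
Endpoint term: (f(3) + f(39))/2 = (2.84351 + 19.4361)/2 = 11.1398.
Running total after boundary: 491.512.
Order-1 term: 1/12 · (0.151288 − 0.897061) = -0.0621477.
Running total after k=1: 491.449.
Order-2 term: −1/720 · (0.000366075 − 0.000890541) = 7.28425e-07.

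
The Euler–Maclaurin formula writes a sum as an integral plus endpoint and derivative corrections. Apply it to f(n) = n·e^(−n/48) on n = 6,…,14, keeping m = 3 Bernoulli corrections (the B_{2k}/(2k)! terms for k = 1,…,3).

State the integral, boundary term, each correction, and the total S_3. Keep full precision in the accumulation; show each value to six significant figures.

S_3 ≈ 72.1643

∫_6^14 x·e^(−x/48) dx evaluates to 64.3079.
½[f(6) + f(14)] = ½[5.29498 + 10.4582] = 7.87661.
Integral + boundary = 72.1845.
Correction k=1: B_{2}/2! · (f^{(1)}(14) − f^{(1)}(6)) = 1/12 · (0.529137 − 0.772185) = -0.0202539.
After k=1: 72.1642.
Correction k=2: B_{4}/4! · (f^{(3)}(14) − f^{(3)}(6)) = −1/720 · (0.000878113 − 0.00110121) = 3.09851e-07.
After k=2: 72.1643.
Correction k=3: B_{6}/6! · (f^{(5)}(14) − f^{(5)}(6)) = 1/30240 · (6.62572e-07 − 8.10444e-07) = -4.88994e-12.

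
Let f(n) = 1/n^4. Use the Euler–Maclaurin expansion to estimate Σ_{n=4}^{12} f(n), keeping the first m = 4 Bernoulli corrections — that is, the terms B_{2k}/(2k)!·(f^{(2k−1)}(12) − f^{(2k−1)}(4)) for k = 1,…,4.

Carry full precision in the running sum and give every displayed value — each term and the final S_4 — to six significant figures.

S_4 ≈ 0.00730741

The integral term ∫_4^12 1/x^4 dx = 0.00501543.
Endpoint term: (f(4) + f(12))/2 = (0.00390625 + 4.82253e-05)/2 = 0.00197724.
So far: 0.00699267.
Order-1 term: 1/12 · (-1.60751e-05 − (-0.00390625)) = 0.000324181.
After k=1: 0.00731685.
Order-2 term: −1/720 · (-3.34898e-06 − (-0.00732422)) = -1.01679e-05.
After k=2: 0.00730668.
Order-3 term: 1/30240 · (-1.30238e-06 − (-0.0256348)) = 8.47667e-07.
After k=3: 0.00730753.
Order-4 term: −1/1209600 · (-8.13988e-07 − (-0.144196)) = -1.19209e-07.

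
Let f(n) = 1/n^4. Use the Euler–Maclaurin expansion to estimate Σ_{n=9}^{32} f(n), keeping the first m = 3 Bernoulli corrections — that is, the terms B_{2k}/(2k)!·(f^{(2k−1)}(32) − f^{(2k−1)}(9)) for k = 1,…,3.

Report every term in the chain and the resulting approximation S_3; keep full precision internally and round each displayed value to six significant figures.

Integral: ∫_9^32 1/x^4 dx = 0.000447075.
Endpoint term: (f(9) + f(32))/2 = (0.000152416 + 9.53674e-07)/2 = 7.66847e-05.
So far: 0.000523760.
Order-1 term: 1/12 · (-1.19209e-07 − (-6.77404e-05)) = 5.63510e-06.
After k=1: 0.000529395.
Order-2 term: −1/720 · (-3.49246e-09 − (-2.50890e-05)) = -3.48410e-08.
After k=2: 0.000529360.
Order-3 term: 1/30240 · (-1.90994e-10 − (-1.73455e-05)) = 5.73588e-10.

S_3 ≈ 0.000529360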